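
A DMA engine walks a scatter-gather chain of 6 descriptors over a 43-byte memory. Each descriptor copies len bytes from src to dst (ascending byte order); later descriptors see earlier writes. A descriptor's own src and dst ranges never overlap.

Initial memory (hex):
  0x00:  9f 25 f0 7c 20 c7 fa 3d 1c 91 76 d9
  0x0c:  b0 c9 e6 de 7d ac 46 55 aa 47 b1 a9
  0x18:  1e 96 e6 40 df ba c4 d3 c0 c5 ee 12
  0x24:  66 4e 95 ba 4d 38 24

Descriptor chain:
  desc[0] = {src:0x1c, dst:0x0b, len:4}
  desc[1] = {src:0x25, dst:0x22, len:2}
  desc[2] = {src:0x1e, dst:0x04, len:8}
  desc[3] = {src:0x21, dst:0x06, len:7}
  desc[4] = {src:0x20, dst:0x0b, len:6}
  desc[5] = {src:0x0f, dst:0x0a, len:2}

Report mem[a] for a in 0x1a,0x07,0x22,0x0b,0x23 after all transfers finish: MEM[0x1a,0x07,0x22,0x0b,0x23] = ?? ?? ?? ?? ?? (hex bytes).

#0 dst[0x0b+4] := {0xdf,0xba,0xc4,0xd3}
#1 dst[0x22+2] := {0x4e,0x95}
#2 dst[0x04+8] := {0xc4,0xd3,0xc0,0xc5,0x4e,0x95,0x66,0x4e}
#3 dst[0x06+7] := {0xc5,0x4e,0x95,0x66,0x4e,0x95,0xba}
#4 dst[0x0b+6] := {0xc0,0xc5,0x4e,0x95,0x66,0x4e}
#5 dst[0x0a+2] := {0x66,0x4e}
query mem[0x1a]=0xe6, mem[0x07]=0x4e, mem[0x22]=0x4e, mem[0x0b]=0x4e, mem[0x23]=0x95

MEM[0x1a,0x07,0x22,0x0b,0x23] = e6 4e 4e 4e 95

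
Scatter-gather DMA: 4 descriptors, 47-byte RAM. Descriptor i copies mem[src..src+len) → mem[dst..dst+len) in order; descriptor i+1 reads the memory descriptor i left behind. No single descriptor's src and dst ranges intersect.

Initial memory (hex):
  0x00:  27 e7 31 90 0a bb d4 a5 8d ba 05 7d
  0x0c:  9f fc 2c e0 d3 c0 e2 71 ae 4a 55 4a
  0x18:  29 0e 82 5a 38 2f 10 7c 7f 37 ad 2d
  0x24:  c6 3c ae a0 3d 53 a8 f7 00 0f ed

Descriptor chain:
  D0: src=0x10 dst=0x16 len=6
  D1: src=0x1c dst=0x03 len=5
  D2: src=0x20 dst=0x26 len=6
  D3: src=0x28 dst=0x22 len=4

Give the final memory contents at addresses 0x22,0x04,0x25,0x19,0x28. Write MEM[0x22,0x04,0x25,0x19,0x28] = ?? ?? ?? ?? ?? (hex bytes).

MEM[0x22,0x04,0x25,0x19,0x28] = ad 2f 3c 71 ad

[0] 0x10->0x16 len=6 : d3 c0 e2 71 ae 4a
[1] 0x1c->0x03 len=5 : 38 2f 10 7c 7f
[2] 0x20->0x26 len=6 : 7f 37 ad 2d c6 3c
[3] 0x28->0x22 len=4 : ad 2d c6 3c
query mem[0x22]=0xad, mem[0x04]=0x2f, mem[0x25]=0x3c, mem[0x19]=0x71, mem[0x28]=0xad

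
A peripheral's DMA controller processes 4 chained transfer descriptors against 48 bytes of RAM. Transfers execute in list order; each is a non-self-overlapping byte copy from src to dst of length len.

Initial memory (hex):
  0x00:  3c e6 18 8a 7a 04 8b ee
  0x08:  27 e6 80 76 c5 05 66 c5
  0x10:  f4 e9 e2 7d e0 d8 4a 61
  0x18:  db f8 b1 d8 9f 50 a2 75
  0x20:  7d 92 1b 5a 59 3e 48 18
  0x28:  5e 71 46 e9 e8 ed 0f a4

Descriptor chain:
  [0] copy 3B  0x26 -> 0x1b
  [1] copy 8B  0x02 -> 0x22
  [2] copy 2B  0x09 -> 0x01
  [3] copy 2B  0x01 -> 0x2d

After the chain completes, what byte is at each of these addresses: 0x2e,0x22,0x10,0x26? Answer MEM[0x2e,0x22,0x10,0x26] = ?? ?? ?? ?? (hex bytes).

MEM[0x2e,0x22,0x10,0x26] = 80 18 f4 8b

#0 dst[0x1b+3] := {0x48,0x18,0x5e}
#1 dst[0x22+8] := {0x18,0x8a,0x7a,0x04,0x8b,0xee,0x27,0xe6}
#2 dst[0x01+2] := {0xe6,0x80}
#3 dst[0x2d+2] := {0xe6,0x80}
query mem[0x2e]=0x80, mem[0x22]=0x18, mem[0x10]=0xf4, mem[0x26]=0x8b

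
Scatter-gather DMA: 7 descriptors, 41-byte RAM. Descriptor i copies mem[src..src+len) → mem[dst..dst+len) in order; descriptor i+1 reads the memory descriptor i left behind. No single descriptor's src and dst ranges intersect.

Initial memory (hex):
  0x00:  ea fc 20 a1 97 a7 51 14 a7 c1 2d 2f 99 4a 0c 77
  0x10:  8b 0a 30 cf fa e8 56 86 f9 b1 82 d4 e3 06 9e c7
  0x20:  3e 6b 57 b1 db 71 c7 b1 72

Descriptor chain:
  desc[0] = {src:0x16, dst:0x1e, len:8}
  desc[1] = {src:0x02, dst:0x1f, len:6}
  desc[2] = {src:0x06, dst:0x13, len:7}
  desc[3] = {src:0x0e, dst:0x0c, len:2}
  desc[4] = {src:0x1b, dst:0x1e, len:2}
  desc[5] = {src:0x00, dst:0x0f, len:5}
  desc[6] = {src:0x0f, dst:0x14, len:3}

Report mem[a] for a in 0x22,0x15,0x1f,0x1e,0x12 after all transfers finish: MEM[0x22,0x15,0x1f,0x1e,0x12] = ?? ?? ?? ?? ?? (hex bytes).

D0: mem[0x1e..0x25] <- [56 86 f9 b1 82 d4 e3 06]
D1: mem[0x1f..0x24] <- [20 a1 97 a7 51 14]
D2: mem[0x13..0x19] <- [51 14 a7 c1 2d 2f 99]
D3: mem[0x0c..0x0d] <- [0c 77]
D4: mem[0x1e..0x1f] <- [d4 e3]
D5: mem[0x0f..0x13] <- [ea fc 20 a1 97]
D6: mem[0x14..0x16] <- [ea fc 20]
query mem[0x22]=0xa7, mem[0x15]=0xfc, mem[0x1f]=0xe3, mem[0x1e]=0xd4, mem[0x12]=0xa1

MEM[0x22,0x15,0x1f,0x1e,0x12] = a7 fc e3 d4 a1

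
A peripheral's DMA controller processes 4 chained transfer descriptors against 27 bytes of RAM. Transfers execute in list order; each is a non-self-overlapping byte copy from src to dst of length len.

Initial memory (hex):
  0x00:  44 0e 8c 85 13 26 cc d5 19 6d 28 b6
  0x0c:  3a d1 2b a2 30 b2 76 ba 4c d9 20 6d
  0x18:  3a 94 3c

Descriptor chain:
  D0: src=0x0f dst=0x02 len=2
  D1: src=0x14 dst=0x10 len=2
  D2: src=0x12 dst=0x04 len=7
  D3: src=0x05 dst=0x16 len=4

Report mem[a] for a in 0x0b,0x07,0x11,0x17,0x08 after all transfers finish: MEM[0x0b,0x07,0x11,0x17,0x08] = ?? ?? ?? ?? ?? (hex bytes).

MEM[0x0b,0x07,0x11,0x17,0x08] = b6 d9 d9 4c 20

D0: mem[0x02..0x03] <- [a2 30]
D1: mem[0x10..0x11] <- [4c d9]
D2: mem[0x04..0x0a] <- [76 ba 4c d9 20 6d 3a]
D3: mem[0x16..0x19] <- [ba 4c d9 20]
query mem[0x0b]=0xb6, mem[0x07]=0xd9, mem[0x11]=0xd9, mem[0x17]=0x4c, mem[0x08]=0x20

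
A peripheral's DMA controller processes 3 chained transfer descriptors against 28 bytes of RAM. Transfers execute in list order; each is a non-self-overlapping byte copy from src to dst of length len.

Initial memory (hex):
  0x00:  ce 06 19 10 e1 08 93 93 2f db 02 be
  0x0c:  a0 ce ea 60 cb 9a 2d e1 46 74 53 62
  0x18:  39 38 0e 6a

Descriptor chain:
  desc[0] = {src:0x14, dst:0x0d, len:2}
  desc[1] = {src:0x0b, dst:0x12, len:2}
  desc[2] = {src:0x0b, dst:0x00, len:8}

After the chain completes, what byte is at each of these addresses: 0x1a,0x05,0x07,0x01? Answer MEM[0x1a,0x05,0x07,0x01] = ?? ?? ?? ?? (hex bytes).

MEM[0x1a,0x05,0x07,0x01] = 0e cb be a0

#0 dst[0x0d+2] := {0x46,0x74}
#1 dst[0x12+2] := {0xbe,0xa0}
#2 dst[0x00+8] := {0xbe,0xa0,0x46,0x74,0x60,0xcb,0x9a,0xbe}
query mem[0x1a]=0x0e, mem[0x05]=0xcb, mem[0x07]=0xbe, mem[0x01]=0xa0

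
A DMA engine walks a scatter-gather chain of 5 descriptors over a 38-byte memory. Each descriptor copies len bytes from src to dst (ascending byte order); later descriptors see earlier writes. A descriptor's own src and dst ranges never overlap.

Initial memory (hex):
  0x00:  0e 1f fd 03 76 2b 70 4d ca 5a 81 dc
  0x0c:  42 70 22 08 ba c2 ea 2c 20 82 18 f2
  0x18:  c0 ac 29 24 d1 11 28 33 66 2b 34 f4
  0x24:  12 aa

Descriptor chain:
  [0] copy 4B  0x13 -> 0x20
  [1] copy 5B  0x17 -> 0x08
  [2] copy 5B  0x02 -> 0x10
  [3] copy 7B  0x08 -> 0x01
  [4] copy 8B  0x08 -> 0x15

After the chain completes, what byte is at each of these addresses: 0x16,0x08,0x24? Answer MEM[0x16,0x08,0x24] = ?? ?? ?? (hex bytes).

D0: mem[0x20..0x23] <- [2c 20 82 18]
D1: mem[0x08..0x0c] <- [f2 c0 ac 29 24]
D2: mem[0x10..0x14] <- [fd 03 76 2b 70]
D3: mem[0x01..0x07] <- [f2 c0 ac 29 24 70 22]
D4: mem[0x15..0x1c] <- [f2 c0 ac 29 24 70 22 08]
query mem[0x16]=0xc0, mem[0x08]=0xf2, mem[0x24]=0x12

MEM[0x16,0x08,0x24] = c0 f2 12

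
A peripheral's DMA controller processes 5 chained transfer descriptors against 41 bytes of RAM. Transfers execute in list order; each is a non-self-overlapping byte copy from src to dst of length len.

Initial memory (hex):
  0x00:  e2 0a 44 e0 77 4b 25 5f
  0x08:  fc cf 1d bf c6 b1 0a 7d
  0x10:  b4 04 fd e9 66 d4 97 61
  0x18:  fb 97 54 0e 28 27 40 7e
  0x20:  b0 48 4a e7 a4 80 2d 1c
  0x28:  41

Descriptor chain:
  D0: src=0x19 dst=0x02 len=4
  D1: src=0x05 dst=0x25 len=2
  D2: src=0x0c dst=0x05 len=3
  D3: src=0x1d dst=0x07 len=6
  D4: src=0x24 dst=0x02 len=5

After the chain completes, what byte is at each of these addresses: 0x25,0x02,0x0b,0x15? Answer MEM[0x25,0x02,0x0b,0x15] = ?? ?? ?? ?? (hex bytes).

MEM[0x25,0x02,0x0b,0x15] = 28 a4 48 d4

[0] 0x19->0x02 len=4 : 97 54 0e 28
[1] 0x05->0x25 len=2 : 28 25
[2] 0x0c->0x05 len=3 : c6 b1 0a
[3] 0x1d->0x07 len=6 : 27 40 7e b0 48 4a
[4] 0x24->0x02 len=5 : a4 28 25 1c 41
query mem[0x25]=0x28, mem[0x02]=0xa4, mem[0x0b]=0x48, mem[0x15]=0xd4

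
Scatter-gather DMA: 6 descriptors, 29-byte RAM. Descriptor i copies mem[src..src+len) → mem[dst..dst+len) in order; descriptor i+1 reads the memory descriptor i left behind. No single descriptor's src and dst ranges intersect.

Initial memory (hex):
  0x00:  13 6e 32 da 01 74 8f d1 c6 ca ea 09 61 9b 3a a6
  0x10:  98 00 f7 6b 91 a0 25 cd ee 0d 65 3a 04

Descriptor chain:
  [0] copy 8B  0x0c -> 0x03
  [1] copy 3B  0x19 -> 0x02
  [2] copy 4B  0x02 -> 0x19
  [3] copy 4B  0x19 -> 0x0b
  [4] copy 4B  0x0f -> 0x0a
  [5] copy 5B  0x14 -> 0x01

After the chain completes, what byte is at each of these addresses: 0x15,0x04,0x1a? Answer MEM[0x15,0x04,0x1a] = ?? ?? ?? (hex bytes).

MEM[0x15,0x04,0x1a] = a0 cd 65

[0] 0x0c->0x03 len=8 : 61 9b 3a a6 98 00 f7 6b
[1] 0x19->0x02 len=3 : 0d 65 3a
[2] 0x02->0x19 len=4 : 0d 65 3a 3a
[3] 0x19->0x0b len=4 : 0d 65 3a 3a
[4] 0x0f->0x0a len=4 : a6 98 00 f7
[5] 0x14->0x01 len=5 : 91 a0 25 cd ee
query mem[0x15]=0xa0, mem[0x04]=0xcd, mem[0x1a]=0x65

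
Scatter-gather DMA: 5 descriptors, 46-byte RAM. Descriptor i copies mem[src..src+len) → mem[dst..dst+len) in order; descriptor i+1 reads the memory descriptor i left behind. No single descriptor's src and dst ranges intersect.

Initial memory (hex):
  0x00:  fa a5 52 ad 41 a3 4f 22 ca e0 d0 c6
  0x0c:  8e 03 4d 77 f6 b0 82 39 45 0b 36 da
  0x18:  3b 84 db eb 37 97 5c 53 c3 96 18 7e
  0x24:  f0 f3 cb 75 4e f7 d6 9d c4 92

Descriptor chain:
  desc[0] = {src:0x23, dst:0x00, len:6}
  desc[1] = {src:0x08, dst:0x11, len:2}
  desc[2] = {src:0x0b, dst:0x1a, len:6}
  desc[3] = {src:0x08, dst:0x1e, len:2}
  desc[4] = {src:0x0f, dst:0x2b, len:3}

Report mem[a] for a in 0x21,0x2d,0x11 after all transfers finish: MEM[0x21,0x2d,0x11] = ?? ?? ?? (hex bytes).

D0: mem[0x00..0x05] <- [7e f0 f3 cb 75 4e]
D1: mem[0x11..0x12] <- [ca e0]
D2: mem[0x1a..0x1f] <- [c6 8e 03 4d 77 f6]
D3: mem[0x1e..0x1f] <- [ca e0]
D4: mem[0x2b..0x2d] <- [77 f6 ca]
query mem[0x21]=0x96, mem[0x2d]=0xca, mem[0x11]=0xca

MEM[0x21,0x2d,0x11] = 96 ca ca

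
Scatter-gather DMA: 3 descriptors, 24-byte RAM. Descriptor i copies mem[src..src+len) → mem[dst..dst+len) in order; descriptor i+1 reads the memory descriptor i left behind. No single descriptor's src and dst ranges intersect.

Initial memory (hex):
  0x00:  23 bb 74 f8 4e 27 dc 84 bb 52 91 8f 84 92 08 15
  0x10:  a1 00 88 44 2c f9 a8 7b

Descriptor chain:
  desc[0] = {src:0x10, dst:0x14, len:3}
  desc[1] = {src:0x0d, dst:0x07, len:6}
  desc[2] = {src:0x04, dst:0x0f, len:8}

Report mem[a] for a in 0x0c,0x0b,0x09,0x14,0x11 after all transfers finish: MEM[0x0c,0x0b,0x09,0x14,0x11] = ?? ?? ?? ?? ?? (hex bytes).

  after D0: wrote 3B at 0x14 = a10088
  after D1: wrote 6B at 0x07 = 920815a10088
  after D2: wrote 8B at 0x0f = 4e27dc920815a100
query mem[0x0c]=0x88, mem[0x0b]=0x00, mem[0x09]=0x15, mem[0x14]=0x15, mem[0x11]=0xdc

MEM[0x0c,0x0b,0x09,0x14,0x11] = 88 00 15 15 dc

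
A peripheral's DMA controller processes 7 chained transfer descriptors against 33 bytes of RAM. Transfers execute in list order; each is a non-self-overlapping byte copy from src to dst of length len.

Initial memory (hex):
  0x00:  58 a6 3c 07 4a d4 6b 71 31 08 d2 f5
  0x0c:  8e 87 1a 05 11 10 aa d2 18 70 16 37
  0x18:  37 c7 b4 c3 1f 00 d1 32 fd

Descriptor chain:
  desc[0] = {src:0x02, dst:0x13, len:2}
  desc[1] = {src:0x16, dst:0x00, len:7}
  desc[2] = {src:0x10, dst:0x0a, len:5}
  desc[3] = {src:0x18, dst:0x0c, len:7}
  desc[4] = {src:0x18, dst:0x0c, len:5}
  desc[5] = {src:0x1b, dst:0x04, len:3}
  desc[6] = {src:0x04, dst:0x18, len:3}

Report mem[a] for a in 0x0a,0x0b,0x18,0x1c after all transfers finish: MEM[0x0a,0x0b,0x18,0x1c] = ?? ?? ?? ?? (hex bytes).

MEM[0x0a,0x0b,0x18,0x1c] = 11 10 c3 1f

#0 dst[0x13+2] := {0x3c,0x07}
#1 dst[0x00+7] := {0x16,0x37,0x37,0xc7,0xb4,0xc3,0x1f}
#2 dst[0x0a+5] := {0x11,0x10,0xaa,0x3c,0x07}
#3 dst[0x0c+7] := {0x37,0xc7,0xb4,0xc3,0x1f,0x00,0xd1}
#4 dst[0x0c+5] := {0x37,0xc7,0xb4,0xc3,0x1f}
#5 dst[0x04+3] := {0xc3,0x1f,0x00}
#6 dst[0x18+3] := {0xc3,0x1f,0x00}
query mem[0x0a]=0x11, mem[0x0b]=0x10, mem[0x18]=0xc3, mem[0x1c]=0x1f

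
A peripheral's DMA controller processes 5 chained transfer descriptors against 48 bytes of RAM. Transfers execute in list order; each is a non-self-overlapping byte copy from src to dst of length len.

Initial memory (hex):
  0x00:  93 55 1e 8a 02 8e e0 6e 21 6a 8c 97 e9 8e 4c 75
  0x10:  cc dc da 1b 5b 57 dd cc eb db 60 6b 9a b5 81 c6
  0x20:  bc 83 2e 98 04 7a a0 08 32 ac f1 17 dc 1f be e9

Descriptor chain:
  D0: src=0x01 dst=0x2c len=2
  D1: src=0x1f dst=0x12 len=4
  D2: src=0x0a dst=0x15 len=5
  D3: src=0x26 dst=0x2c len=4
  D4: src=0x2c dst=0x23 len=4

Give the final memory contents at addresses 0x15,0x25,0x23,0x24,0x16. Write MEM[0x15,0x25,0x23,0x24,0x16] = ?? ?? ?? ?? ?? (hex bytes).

MEM[0x15,0x25,0x23,0x24,0x16] = 8c 32 a0 08 97

#0 dst[0x2c+2] := {0x55,0x1e}
#1 dst[0x12+4] := {0xc6,0xbc,0x83,0x2e}
#2 dst[0x15+5] := {0x8c,0x97,0xe9,0x8e,0x4c}
#3 dst[0x2c+4] := {0xa0,0x08,0x32,0xac}
#4 dst[0x23+4] := {0xa0,0x08,0x32,0xac}
query mem[0x15]=0x8c, mem[0x25]=0x32, mem[0x23]=0xa0, mem[0x24]=0x08, mem[0x16]=0x97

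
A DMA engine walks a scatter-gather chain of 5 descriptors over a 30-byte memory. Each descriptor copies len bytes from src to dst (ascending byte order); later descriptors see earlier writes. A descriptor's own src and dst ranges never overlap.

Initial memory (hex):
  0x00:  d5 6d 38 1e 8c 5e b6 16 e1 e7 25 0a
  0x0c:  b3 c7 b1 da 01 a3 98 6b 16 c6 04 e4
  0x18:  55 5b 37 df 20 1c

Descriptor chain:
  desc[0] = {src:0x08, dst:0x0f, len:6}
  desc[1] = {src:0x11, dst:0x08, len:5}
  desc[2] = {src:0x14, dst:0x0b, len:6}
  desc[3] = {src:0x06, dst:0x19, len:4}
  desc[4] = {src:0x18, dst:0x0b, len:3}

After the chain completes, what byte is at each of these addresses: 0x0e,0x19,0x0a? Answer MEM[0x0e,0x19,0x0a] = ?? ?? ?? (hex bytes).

MEM[0x0e,0x19,0x0a] = e4 b6 b3

#0 dst[0x0f+6] := {0xe1,0xe7,0x25,0x0a,0xb3,0xc7}
#1 dst[0x08+5] := {0x25,0x0a,0xb3,0xc7,0xc6}
#2 dst[0x0b+6] := {0xc7,0xc6,0x04,0xe4,0x55,0x5b}
#3 dst[0x19+4] := {0xb6,0x16,0x25,0x0a}
#4 dst[0x0b+3] := {0x55,0xb6,0x16}
query mem[0x0e]=0xe4, mem[0x19]=0xb6, mem[0x0a]=0xb3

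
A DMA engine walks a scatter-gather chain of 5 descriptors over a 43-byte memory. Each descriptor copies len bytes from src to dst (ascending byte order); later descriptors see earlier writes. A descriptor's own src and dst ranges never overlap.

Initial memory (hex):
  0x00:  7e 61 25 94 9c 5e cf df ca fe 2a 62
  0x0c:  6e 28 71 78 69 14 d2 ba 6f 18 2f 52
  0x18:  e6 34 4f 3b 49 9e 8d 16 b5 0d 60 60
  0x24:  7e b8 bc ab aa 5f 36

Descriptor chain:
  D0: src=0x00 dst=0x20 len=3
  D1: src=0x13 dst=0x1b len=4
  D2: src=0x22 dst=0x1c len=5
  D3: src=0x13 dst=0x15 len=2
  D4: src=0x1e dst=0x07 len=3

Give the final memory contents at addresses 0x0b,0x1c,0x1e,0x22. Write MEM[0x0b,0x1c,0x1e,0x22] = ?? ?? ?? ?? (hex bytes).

#0 dst[0x20+3] := {0x7e,0x61,0x25}
#1 dst[0x1b+4] := {0xba,0x6f,0x18,0x2f}
#2 dst[0x1c+5] := {0x25,0x60,0x7e,0xb8,0xbc}
#3 dst[0x15+2] := {0xba,0x6f}
#4 dst[0x07+3] := {0x7e,0xb8,0xbc}
query mem[0x0b]=0x62, mem[0x1c]=0x25, mem[0x1e]=0x7e, mem[0x22]=0x25

MEM[0x0b,0x1c,0x1e,0x22] = 62 25 7e 25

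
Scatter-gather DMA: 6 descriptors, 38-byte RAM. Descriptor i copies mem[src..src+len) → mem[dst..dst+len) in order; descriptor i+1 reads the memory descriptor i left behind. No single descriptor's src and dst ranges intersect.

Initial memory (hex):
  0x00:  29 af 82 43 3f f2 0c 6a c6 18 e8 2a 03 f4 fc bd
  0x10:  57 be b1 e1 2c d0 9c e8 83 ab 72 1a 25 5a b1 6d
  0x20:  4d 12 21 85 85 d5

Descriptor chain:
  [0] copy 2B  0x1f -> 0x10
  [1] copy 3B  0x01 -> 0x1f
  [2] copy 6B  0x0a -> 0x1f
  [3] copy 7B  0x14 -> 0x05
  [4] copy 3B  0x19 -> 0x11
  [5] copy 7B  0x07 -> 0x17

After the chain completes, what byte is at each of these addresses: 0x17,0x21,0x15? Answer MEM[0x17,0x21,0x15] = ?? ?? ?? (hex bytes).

#0 dst[0x10+2] := {0x6d,0x4d}
#1 dst[0x1f+3] := {0xaf,0x82,0x43}
#2 dst[0x1f+6] := {0xe8,0x2a,0x03,0xf4,0xfc,0xbd}
#3 dst[0x05+7] := {0x2c,0xd0,0x9c,0xe8,0x83,0xab,0x72}
#4 dst[0x11+3] := {0xab,0x72,0x1a}
#5 dst[0x17+7] := {0x9c,0xe8,0x83,0xab,0x72,0x03,0xf4}
query mem[0x17]=0x9c, mem[0x21]=0x03, mem[0x15]=0xd0

MEM[0x17,0x21,0x15] = 9c 03 d0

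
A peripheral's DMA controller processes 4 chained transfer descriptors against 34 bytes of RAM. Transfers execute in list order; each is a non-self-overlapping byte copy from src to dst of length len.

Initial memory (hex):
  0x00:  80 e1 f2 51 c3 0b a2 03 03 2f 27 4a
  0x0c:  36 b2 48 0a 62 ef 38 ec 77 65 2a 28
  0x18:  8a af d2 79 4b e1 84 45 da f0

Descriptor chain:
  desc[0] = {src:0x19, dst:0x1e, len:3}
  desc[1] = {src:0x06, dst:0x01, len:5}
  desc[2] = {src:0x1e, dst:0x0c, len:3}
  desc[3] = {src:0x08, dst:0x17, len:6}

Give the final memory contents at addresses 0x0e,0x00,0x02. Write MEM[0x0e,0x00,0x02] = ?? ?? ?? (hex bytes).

MEM[0x0e,0x00,0x02] = 79 80 03

#0 dst[0x1e+3] := {0xaf,0xd2,0x79}
#1 dst[0x01+5] := {0xa2,0x03,0x03,0x2f,0x27}
#2 dst[0x0c+3] := {0xaf,0xd2,0x79}
#3 dst[0x17+6] := {0x03,0x2f,0x27,0x4a,0xaf,0xd2}
query mem[0x0e]=0x79, mem[0x00]=0x80, mem[0x02]=0x03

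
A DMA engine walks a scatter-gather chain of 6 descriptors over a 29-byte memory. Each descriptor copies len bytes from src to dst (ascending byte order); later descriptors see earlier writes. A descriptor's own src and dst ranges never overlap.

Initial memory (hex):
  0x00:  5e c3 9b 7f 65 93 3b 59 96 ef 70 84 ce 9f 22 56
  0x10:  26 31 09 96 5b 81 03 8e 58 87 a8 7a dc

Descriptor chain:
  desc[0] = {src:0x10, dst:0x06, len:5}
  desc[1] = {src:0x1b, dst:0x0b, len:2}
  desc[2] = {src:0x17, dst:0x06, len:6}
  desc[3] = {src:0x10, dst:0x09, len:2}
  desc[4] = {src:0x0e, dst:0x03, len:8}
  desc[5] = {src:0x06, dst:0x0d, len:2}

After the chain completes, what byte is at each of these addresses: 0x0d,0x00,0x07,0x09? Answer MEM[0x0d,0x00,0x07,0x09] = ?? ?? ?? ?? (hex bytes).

MEM[0x0d,0x00,0x07,0x09] = 31 5e 09 5b

  after D0: wrote 5B at 0x06 = 263109965b
  after D1: wrote 2B at 0x0b = 7adc
  after D2: wrote 6B at 0x06 = 8e5887a87adc
  after D3: wrote 2B at 0x09 = 2631
  after D4: wrote 8B at 0x03 = 2256263109965b81
  after D5: wrote 2B at 0x0d = 3109
query mem[0x0d]=0x31, mem[0x00]=0x5e, mem[0x07]=0x09, mem[0x09]=0x5b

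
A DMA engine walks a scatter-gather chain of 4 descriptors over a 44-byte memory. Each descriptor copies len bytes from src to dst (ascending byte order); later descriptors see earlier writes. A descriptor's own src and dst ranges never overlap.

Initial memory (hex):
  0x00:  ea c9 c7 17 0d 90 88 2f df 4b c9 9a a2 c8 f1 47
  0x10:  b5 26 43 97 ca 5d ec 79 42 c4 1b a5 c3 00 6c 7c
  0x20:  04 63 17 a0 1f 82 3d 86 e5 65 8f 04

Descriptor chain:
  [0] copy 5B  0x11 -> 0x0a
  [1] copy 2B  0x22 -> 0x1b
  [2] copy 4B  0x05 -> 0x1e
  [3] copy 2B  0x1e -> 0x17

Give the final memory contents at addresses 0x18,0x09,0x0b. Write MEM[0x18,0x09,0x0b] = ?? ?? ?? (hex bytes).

  after D0: wrote 5B at 0x0a = 264397ca5d
  after D1: wrote 2B at 0x1b = 17a0
  after D2: wrote 4B at 0x1e = 90882fdf
  after D3: wrote 2B at 0x17 = 9088
query mem[0x18]=0x88, mem[0x09]=0x4b, mem[0x0b]=0x43

MEM[0x18,0x09,0x0b] = 88 4b 43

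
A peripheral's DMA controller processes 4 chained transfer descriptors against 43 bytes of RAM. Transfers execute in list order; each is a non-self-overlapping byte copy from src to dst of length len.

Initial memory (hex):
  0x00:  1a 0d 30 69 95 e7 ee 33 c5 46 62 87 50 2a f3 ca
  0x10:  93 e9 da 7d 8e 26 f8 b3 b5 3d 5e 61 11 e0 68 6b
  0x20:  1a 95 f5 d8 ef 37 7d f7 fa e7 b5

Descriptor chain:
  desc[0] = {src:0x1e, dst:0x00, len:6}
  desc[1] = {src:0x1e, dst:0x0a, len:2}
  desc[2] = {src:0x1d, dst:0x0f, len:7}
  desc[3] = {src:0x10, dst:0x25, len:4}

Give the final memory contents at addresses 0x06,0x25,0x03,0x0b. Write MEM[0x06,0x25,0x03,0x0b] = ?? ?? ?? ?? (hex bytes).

  after D0: wrote 6B at 0x00 = 686b1a95f5d8
  after D1: wrote 2B at 0x0a = 686b
  after D2: wrote 7B at 0x0f = e0686b1a95f5d8
  after D3: wrote 4B at 0x25 = 686b1a95
query mem[0x06]=0xee, mem[0x25]=0x68, mem[0x03]=0x95, mem[0x0b]=0x6b

MEM[0x06,0x25,0x03,0x0b] = ee 68 95 6b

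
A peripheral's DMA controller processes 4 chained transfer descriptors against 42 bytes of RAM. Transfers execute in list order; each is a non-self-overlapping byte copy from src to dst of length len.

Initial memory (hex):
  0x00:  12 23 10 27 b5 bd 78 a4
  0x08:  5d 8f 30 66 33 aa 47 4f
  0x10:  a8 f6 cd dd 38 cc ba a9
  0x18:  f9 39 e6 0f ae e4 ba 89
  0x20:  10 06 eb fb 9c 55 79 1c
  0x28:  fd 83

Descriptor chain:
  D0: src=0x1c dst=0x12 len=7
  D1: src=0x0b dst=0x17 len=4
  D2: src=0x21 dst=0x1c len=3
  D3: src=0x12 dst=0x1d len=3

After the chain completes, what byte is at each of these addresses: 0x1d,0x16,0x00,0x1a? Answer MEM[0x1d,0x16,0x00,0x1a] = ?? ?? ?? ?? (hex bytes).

MEM[0x1d,0x16,0x00,0x1a] = ae 10 12 47

  after D0: wrote 7B at 0x12 = aee4ba891006eb
  after D1: wrote 4B at 0x17 = 6633aa47
  after D2: wrote 3B at 0x1c = 06ebfb
  after D3: wrote 3B at 0x1d = aee4ba
query mem[0x1d]=0xae, mem[0x16]=0x10, mem[0x00]=0x12, mem[0x1a]=0x47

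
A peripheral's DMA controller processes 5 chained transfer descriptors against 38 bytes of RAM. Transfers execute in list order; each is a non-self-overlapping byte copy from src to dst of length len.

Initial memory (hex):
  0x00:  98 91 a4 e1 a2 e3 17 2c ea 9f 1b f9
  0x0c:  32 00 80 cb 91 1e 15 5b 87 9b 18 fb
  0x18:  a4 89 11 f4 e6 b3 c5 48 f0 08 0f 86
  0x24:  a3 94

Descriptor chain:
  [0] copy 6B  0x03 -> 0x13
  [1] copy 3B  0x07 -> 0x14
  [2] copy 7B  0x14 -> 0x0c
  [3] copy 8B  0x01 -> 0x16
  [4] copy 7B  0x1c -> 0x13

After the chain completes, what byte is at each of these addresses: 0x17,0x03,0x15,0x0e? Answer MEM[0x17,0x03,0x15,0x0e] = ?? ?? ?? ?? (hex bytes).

MEM[0x17,0x03,0x15,0x0e] = f0 e1 c5 9f

[0] 0x03->0x13 len=6 : e1 a2 e3 17 2c ea
[1] 0x07->0x14 len=3 : 2c ea 9f
[2] 0x14->0x0c len=7 : 2c ea 9f 2c ea 89 11
[3] 0x01->0x16 len=8 : 91 a4 e1 a2 e3 17 2c ea
[4] 0x1c->0x13 len=7 : 2c ea c5 48 f0 08 0f
query mem[0x17]=0xf0, mem[0x03]=0xe1, mem[0x15]=0xc5, mem[0x0e]=0x9f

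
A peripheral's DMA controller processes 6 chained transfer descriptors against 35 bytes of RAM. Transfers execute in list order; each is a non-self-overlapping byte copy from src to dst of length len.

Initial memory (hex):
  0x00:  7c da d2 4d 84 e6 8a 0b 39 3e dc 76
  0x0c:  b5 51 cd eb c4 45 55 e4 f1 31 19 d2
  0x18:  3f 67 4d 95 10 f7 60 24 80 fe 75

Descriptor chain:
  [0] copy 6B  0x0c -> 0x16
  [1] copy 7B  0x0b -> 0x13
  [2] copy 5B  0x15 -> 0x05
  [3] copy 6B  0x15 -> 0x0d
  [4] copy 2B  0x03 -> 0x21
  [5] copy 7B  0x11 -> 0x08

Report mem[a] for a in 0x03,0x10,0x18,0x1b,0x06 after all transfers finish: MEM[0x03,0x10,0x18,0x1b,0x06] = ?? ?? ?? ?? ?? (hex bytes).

MEM[0x03,0x10,0x18,0x1b,0x06] = 4d c4 c4 45 cd

D0: mem[0x16..0x1b] <- [b5 51 cd eb c4 45]
D1: mem[0x13..0x19] <- [76 b5 51 cd eb c4 45]
D2: mem[0x05..0x09] <- [51 cd eb c4 45]
D3: mem[0x0d..0x12] <- [51 cd eb c4 45 c4]
D4: mem[0x21..0x22] <- [4d 84]
D5: mem[0x08..0x0e] <- [45 c4 76 b5 51 cd eb]
query mem[0x03]=0x4d, mem[0x10]=0xc4, mem[0x18]=0xc4, mem[0x1b]=0x45, mem[0x06]=0xcd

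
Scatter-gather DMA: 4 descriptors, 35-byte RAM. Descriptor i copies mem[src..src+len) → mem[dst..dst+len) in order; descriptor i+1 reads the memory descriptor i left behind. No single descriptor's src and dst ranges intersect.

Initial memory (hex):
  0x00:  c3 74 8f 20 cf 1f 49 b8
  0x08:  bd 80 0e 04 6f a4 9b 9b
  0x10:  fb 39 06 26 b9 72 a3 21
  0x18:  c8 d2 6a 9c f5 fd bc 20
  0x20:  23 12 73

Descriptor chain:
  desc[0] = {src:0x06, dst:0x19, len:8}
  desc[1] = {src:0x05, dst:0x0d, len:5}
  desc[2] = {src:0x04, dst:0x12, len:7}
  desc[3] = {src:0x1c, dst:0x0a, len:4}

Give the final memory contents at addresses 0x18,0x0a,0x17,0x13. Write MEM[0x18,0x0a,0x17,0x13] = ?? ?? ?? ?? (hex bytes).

MEM[0x18,0x0a,0x17,0x13] = 0e 80 80 1f

  after D0: wrote 8B at 0x19 = 49b8bd800e046fa4
  after D1: wrote 5B at 0x0d = 1f49b8bd80
  after D2: wrote 7B at 0x12 = cf1f49b8bd800e
  after D3: wrote 4B at 0x0a = 800e046f
query mem[0x18]=0x0e, mem[0x0a]=0x80, mem[0x17]=0x80, mem[0x13]=0x1f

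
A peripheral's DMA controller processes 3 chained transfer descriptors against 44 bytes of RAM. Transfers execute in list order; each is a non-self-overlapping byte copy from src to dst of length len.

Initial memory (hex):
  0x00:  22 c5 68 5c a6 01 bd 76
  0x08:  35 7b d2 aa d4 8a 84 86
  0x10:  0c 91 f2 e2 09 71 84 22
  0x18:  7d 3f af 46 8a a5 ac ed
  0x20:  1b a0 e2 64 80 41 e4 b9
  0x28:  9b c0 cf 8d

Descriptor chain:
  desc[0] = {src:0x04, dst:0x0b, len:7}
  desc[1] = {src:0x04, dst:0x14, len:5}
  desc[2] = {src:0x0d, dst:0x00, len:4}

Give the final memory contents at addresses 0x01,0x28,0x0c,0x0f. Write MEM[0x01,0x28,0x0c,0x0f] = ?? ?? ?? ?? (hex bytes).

D0: mem[0x0b..0x11] <- [a6 01 bd 76 35 7b d2]
D1: mem[0x14..0x18] <- [a6 01 bd 76 35]
D2: mem[0x00..0x03] <- [bd 76 35 7b]
query mem[0x01]=0x76, mem[0x28]=0x9b, mem[0x0c]=0x01, mem[0x0f]=0x35

MEM[0x01,0x28,0x0c,0x0f] = 76 9b 01 35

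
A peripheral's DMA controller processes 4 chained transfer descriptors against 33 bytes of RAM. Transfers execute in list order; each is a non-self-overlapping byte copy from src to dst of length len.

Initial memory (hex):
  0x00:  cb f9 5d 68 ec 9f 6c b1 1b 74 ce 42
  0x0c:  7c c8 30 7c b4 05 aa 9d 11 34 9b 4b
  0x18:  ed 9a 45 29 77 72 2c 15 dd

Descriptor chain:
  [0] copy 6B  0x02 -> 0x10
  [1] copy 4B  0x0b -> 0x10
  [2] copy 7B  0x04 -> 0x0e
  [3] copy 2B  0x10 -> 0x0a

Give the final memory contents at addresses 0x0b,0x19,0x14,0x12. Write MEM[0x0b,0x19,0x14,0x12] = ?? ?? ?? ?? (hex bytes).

MEM[0x0b,0x19,0x14,0x12] = b1 9a ce 1b

#0 dst[0x10+6] := {0x5d,0x68,0xec,0x9f,0x6c,0xb1}
#1 dst[0x10+4] := {0x42,0x7c,0xc8,0x30}
#2 dst[0x0e+7] := {0xec,0x9f,0x6c,0xb1,0x1b,0x74,0xce}
#3 dst[0x0a+2] := {0x6c,0xb1}
query mem[0x0b]=0xb1, mem[0x19]=0x9a, mem[0x14]=0xce, mem[0x12]=0x1b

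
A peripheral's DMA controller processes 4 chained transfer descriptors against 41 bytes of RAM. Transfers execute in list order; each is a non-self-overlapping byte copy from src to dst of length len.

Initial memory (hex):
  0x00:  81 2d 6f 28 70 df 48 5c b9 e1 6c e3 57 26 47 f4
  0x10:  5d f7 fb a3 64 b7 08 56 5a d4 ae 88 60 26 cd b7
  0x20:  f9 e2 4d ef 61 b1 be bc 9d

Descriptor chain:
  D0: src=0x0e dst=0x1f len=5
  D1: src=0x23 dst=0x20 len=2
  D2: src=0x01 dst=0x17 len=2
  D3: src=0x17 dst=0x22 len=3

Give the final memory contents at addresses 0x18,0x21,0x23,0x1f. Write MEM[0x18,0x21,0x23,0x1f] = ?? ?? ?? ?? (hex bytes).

MEM[0x18,0x21,0x23,0x1f] = 6f 61 6f 47

  after D0: wrote 5B at 0x1f = 47f45df7fb
  after D1: wrote 2B at 0x20 = fb61
  after D2: wrote 2B at 0x17 = 2d6f
  after D3: wrote 3B at 0x22 = 2d6fd4
query mem[0x18]=0x6f, mem[0x21]=0x61, mem[0x23]=0x6f, mem[0x1f]=0x47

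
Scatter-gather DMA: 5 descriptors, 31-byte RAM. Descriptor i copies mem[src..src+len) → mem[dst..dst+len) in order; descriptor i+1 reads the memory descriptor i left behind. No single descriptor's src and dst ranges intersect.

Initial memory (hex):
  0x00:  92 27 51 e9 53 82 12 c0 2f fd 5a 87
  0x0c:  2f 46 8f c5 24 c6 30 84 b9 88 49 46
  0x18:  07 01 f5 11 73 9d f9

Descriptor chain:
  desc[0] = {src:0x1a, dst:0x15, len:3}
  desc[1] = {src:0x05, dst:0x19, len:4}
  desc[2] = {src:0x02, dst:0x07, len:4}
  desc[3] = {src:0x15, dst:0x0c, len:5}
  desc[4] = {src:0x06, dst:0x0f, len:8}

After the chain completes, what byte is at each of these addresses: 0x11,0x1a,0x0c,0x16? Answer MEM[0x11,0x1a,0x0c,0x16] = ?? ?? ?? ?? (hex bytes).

MEM[0x11,0x1a,0x0c,0x16] = e9 12 f5 11

D0: mem[0x15..0x17] <- [f5 11 73]
D1: mem[0x19..0x1c] <- [82 12 c0 2f]
D2: mem[0x07..0x0a] <- [51 e9 53 82]
D3: mem[0x0c..0x10] <- [f5 11 73 07 82]
D4: mem[0x0f..0x16] <- [12 51 e9 53 82 87 f5 11]
query mem[0x11]=0xe9, mem[0x1a]=0x12, mem[0x0c]=0xf5, mem[0x16]=0x11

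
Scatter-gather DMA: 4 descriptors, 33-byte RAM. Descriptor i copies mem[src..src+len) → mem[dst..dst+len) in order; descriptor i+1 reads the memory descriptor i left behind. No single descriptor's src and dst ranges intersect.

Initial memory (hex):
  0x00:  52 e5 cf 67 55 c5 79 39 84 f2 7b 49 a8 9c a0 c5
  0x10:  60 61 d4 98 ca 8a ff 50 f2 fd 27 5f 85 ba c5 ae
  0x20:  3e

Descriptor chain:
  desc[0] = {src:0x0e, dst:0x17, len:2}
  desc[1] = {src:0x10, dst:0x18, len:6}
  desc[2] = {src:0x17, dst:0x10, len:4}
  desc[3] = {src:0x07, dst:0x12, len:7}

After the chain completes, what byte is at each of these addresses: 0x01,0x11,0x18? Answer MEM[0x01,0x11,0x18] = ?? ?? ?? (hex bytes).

D0: mem[0x17..0x18] <- [a0 c5]
D1: mem[0x18..0x1d] <- [60 61 d4 98 ca 8a]
D2: mem[0x10..0x13] <- [a0 60 61 d4]
D3: mem[0x12..0x18] <- [39 84 f2 7b 49 a8 9c]
query mem[0x01]=0xe5, mem[0x11]=0x60, mem[0x18]=0x9c

MEM[0x01,0x11,0x18] = e5 60 9c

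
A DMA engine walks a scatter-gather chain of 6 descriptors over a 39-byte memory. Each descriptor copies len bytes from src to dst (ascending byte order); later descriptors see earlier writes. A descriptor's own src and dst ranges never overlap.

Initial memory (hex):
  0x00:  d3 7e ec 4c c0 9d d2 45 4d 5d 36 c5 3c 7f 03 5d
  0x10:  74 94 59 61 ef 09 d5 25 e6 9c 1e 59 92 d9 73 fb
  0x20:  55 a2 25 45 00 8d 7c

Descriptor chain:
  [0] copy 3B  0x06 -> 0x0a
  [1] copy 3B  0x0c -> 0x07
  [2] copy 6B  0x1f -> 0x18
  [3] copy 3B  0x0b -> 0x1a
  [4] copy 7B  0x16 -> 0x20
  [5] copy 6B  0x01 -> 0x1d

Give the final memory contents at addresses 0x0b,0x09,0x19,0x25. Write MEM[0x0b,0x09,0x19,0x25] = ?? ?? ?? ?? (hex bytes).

MEM[0x0b,0x09,0x19,0x25] = 45 03 55 4d

D0: mem[0x0a..0x0c] <- [d2 45 4d]
D1: mem[0x07..0x09] <- [4d 7f 03]
D2: mem[0x18..0x1d] <- [fb 55 a2 25 45 00]
D3: mem[0x1a..0x1c] <- [45 4d 7f]
D4: mem[0x20..0x26] <- [d5 25 fb 55 45 4d 7f]
D5: mem[0x1d..0x22] <- [7e ec 4c c0 9d d2]
query mem[0x0b]=0x45, mem[0x09]=0x03, mem[0x19]=0x55, mem[0x25]=0x4d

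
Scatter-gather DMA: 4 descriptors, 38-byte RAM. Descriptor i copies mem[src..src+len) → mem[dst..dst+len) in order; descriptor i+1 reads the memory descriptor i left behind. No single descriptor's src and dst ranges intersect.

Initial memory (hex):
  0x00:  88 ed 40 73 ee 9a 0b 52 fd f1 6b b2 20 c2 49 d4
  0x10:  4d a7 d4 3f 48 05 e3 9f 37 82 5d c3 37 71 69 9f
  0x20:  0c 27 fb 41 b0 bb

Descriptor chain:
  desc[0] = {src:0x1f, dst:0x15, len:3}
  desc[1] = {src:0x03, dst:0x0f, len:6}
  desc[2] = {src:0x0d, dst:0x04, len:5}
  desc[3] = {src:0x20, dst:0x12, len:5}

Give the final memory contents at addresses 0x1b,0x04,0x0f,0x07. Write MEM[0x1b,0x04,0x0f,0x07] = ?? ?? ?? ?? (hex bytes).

MEM[0x1b,0x04,0x0f,0x07] = c3 c2 73 ee

  after D0: wrote 3B at 0x15 = 9f0c27
  after D1: wrote 6B at 0x0f = 73ee9a0b52fd
  after D2: wrote 5B at 0x04 = c24973ee9a
  after D3: wrote 5B at 0x12 = 0c27fb41b0
query mem[0x1b]=0xc3, mem[0x04]=0xc2, mem[0x0f]=0x73, mem[0x07]=0xee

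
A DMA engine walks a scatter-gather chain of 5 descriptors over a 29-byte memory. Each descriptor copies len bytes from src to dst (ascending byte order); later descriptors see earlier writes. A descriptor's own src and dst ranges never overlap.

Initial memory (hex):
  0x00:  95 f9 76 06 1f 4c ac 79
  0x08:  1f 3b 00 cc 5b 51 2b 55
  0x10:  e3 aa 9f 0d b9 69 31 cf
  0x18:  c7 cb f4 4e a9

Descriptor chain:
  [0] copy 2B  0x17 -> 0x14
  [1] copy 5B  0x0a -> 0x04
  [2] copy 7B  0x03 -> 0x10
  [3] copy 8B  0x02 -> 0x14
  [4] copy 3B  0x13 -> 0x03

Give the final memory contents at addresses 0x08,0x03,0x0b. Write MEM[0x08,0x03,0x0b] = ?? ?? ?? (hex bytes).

  after D0: wrote 2B at 0x14 = cfc7
  after D1: wrote 5B at 0x04 = 00cc5b512b
  after D2: wrote 7B at 0x10 = 0600cc5b512b3b
  after D3: wrote 8B at 0x14 = 760600cc5b512b3b
  after D4: wrote 3B at 0x03 = 5b7606
query mem[0x08]=0x2b, mem[0x03]=0x5b, mem[0x0b]=0xcc

MEM[0x08,0x03,0x0b] = 2b 5b cc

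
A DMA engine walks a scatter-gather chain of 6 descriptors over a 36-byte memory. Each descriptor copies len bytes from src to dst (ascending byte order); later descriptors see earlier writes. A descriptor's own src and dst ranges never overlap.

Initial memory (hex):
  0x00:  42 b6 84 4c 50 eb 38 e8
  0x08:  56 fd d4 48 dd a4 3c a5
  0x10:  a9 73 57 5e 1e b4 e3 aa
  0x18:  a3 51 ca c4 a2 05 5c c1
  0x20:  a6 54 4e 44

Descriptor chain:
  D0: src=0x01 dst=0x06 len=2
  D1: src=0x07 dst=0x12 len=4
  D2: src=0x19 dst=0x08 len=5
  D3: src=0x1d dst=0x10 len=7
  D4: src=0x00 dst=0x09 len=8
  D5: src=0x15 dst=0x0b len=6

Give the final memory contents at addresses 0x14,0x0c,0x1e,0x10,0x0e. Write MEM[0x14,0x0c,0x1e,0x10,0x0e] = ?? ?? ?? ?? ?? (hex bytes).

MEM[0x14,0x0c,0x1e,0x10,0x0e] = 54 44 5c ca a3

[0] 0x01->0x06 len=2 : b6 84
[1] 0x07->0x12 len=4 : 84 56 fd d4
[2] 0x19->0x08 len=5 : 51 ca c4 a2 05
[3] 0x1d->0x10 len=7 : 05 5c c1 a6 54 4e 44
[4] 0x00->0x09 len=8 : 42 b6 84 4c 50 eb b6 84
[5] 0x15->0x0b len=6 : 4e 44 aa a3 51 ca
query mem[0x14]=0x54, mem[0x0c]=0x44, mem[0x1e]=0x5c, mem[0x10]=0xca, mem[0x0e]=0xa3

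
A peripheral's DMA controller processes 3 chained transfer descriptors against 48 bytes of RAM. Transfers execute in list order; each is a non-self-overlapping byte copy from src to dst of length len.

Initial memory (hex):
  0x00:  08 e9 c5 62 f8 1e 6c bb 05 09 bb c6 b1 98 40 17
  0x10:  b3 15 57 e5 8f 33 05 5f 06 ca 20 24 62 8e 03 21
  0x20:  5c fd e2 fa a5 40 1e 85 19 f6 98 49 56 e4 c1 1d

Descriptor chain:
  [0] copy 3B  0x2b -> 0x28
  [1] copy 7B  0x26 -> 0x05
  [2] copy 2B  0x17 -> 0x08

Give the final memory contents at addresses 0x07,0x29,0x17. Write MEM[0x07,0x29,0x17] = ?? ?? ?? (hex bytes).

MEM[0x07,0x29,0x17] = 49 56 5f

[0] 0x2b->0x28 len=3 : 49 56 e4
[1] 0x26->0x05 len=7 : 1e 85 49 56 e4 49 56
[2] 0x17->0x08 len=2 : 5f 06
query mem[0x07]=0x49, mem[0x29]=0x56, mem[0x17]=0x5f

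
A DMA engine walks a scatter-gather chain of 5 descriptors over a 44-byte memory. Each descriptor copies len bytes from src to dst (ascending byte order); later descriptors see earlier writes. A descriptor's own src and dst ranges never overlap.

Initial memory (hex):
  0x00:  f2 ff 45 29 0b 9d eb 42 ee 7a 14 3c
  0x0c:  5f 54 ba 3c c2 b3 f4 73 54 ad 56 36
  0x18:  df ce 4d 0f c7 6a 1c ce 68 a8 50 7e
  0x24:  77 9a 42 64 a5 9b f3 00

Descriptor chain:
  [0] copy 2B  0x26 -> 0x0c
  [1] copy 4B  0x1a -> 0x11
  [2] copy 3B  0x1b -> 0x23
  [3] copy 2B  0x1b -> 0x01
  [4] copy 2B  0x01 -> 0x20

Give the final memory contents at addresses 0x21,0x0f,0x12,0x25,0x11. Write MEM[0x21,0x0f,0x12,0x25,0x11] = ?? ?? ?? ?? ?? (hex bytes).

#0 dst[0x0c+2] := {0x42,0x64}
#1 dst[0x11+4] := {0x4d,0x0f,0xc7,0x6a}
#2 dst[0x23+3] := {0x0f,0xc7,0x6a}
#3 dst[0x01+2] := {0x0f,0xc7}
#4 dst[0x20+2] := {0x0f,0xc7}
query mem[0x21]=0xc7, mem[0x0f]=0x3c, mem[0x12]=0x0f, mem[0x25]=0x6a, mem[0x11]=0x4d

MEM[0x21,0x0f,0x12,0x25,0x11] = c7 3c 0f 6a 4d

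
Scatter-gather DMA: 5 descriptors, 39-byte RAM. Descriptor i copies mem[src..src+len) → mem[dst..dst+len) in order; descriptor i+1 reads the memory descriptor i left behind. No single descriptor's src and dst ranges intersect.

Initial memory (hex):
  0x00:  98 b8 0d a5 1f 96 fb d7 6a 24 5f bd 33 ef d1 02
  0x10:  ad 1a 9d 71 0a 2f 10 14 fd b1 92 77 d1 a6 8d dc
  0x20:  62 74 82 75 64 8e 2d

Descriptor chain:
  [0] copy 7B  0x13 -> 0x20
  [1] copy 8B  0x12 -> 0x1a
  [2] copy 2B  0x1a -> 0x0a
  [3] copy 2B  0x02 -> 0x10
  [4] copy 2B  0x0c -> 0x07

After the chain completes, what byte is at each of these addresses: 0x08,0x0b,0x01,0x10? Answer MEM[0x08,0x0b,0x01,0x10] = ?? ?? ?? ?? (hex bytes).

MEM[0x08,0x0b,0x01,0x10] = ef 71 b8 0d

#0 dst[0x20+7] := {0x71,0x0a,0x2f,0x10,0x14,0xfd,0xb1}
#1 dst[0x1a+8] := {0x9d,0x71,0x0a,0x2f,0x10,0x14,0xfd,0xb1}
#2 dst[0x0a+2] := {0x9d,0x71}
#3 dst[0x10+2] := {0x0d,0xa5}
#4 dst[0x07+2] := {0x33,0xef}
query mem[0x08]=0xef, mem[0x0b]=0x71, mem[0x01]=0xb8, mem[0x10]=0x0d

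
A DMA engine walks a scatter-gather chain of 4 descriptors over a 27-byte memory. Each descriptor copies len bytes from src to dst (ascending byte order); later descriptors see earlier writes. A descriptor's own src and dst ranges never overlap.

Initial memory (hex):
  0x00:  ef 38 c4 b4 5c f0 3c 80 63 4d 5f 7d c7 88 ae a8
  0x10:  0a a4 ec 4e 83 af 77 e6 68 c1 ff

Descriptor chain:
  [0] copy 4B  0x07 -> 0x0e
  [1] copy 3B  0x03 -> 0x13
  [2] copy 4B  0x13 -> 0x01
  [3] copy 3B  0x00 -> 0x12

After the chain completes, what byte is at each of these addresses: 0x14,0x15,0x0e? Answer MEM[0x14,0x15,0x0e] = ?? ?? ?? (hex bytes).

#0 dst[0x0e+4] := {0x80,0x63,0x4d,0x5f}
#1 dst[0x13+3] := {0xb4,0x5c,0xf0}
#2 dst[0x01+4] := {0xb4,0x5c,0xf0,0x77}
#3 dst[0x12+3] := {0xef,0xb4,0x5c}
query mem[0x14]=0x5c, mem[0x15]=0xf0, mem[0x0e]=0x80

MEM[0x14,0x15,0x0e] = 5c f0 80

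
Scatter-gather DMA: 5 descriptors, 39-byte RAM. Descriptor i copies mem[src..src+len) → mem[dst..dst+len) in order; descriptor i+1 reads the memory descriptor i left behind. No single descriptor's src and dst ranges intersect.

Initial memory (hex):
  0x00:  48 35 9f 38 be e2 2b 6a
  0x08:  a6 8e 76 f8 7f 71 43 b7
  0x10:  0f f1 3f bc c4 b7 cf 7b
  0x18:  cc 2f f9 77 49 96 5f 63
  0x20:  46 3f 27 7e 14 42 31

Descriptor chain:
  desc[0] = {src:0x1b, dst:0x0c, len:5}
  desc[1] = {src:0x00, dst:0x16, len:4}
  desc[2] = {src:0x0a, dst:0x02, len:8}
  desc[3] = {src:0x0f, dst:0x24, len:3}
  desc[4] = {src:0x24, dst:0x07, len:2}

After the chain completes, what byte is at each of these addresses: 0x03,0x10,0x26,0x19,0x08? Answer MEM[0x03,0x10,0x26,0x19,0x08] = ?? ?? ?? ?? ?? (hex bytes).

#0 dst[0x0c+5] := {0x77,0x49,0x96,0x5f,0x63}
#1 dst[0x16+4] := {0x48,0x35,0x9f,0x38}
#2 dst[0x02+8] := {0x76,0xf8,0x77,0x49,0x96,0x5f,0x63,0xf1}
#3 dst[0x24+3] := {0x5f,0x63,0xf1}
#4 dst[0x07+2] := {0x5f,0x63}
query mem[0x03]=0xf8, mem[0x10]=0x63, mem[0x26]=0xf1, mem[0x19]=0x38, mem[0x08]=0x63

MEM[0x03,0x10,0x26,0x19,0x08] = f8 63 f1 38 63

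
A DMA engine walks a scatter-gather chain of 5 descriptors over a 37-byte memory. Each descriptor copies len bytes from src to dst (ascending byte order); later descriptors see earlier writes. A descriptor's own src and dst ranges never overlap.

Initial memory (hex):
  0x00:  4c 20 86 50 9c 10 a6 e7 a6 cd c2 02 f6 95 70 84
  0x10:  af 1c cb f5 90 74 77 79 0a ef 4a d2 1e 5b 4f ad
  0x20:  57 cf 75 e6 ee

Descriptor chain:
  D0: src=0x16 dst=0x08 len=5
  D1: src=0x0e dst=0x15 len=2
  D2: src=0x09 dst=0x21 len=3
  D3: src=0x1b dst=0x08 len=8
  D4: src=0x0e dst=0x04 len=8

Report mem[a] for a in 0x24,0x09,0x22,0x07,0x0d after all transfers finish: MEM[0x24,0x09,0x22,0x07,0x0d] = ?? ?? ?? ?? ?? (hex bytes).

  after D0: wrote 5B at 0x08 = 77790aef4a
  after D1: wrote 2B at 0x15 = 7084
  after D2: wrote 3B at 0x21 = 790aef
  after D3: wrote 8B at 0x08 = d21e5b4fad57790a
  after D4: wrote 8B at 0x04 = 790aaf1ccbf59070
query mem[0x24]=0xee, mem[0x09]=0xf5, mem[0x22]=0x0a, mem[0x07]=0x1c, mem[0x0d]=0x57

MEM[0x24,0x09,0x22,0x07,0x0d] = ee f5 0a 1c 57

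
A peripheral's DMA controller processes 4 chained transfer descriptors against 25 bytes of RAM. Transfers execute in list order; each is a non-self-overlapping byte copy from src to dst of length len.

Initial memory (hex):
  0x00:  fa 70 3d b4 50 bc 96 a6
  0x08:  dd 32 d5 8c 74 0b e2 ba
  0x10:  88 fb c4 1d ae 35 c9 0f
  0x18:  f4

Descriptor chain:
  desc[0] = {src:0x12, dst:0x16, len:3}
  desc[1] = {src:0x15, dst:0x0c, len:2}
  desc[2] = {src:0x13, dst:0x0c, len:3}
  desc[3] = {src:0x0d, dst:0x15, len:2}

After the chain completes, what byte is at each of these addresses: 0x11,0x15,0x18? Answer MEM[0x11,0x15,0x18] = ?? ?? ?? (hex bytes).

  after D0: wrote 3B at 0x16 = c41dae
  after D1: wrote 2B at 0x0c = 35c4
  after D2: wrote 3B at 0x0c = 1dae35
  after D3: wrote 2B at 0x15 = ae35
query mem[0x11]=0xfb, mem[0x15]=0xae, mem[0x18]=0xae

MEM[0x11,0x15,0x18] = fb ae ae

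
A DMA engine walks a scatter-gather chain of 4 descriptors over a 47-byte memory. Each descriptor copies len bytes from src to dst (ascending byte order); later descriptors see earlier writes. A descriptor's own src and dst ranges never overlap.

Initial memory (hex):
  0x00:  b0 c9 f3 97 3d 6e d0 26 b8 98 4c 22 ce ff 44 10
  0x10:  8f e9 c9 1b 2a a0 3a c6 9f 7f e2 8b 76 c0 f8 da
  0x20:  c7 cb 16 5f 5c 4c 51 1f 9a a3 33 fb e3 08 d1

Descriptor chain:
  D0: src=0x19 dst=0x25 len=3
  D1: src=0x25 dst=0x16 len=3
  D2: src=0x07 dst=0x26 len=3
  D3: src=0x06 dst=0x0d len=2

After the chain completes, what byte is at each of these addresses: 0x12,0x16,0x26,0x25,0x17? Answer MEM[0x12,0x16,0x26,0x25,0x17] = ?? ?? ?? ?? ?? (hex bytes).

MEM[0x12,0x16,0x26,0x25,0x17] = c9 7f 26 7f e2

D0: mem[0x25..0x27] <- [7f e2 8b]
D1: mem[0x16..0x18] <- [7f e2 8b]
D2: mem[0x26..0x28] <- [26 b8 98]
D3: mem[0x0d..0x0e] <- [d0 26]
query mem[0x12]=0xc9, mem[0x16]=0x7f, mem[0x26]=0x26, mem[0x25]=0x7f, mem[0x17]=0xe2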